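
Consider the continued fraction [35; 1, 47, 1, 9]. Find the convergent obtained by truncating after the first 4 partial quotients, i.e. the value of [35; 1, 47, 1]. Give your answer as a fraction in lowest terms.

a_0 = 35: 35/1
a_1 = 1: 36/1
a_2 = 47: 1727/48
a_3 = 1: 1763/49

1763/49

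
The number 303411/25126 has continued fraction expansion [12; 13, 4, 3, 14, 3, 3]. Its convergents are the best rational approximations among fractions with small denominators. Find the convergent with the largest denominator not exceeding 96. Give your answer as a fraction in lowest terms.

640/53

a_0 = 12: 12/1  (≤ bound)
a_1 = 13: 157/13  (≤ bound)
a_2 = 4: 640/53  (≤ bound)
a_3 = 3: 2077/172  (> 96, stop)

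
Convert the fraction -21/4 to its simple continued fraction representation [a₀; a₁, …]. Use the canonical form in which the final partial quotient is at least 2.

⌊-21/4⌋ = -6, remainder 3
⌊4/3⌋ = 1, remainder 1
⌊3/1⌋ = 3, remainder 0

[-6; 1, 3]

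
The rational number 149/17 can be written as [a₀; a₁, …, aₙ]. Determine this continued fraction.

[8; 1, 3, 4]

⌊149/17⌋ = 8, remainder 13
⌊17/13⌋ = 1, remainder 4
⌊13/4⌋ = 3, remainder 1
⌊4/1⌋ = 4, remainder 0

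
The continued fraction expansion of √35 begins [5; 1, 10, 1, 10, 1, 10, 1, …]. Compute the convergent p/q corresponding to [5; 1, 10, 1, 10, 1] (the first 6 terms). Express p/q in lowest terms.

846/143

Build up convergents one term at a time:
a_0 = 5: 5/1
a_1 = 1: 6/1
a_2 = 10: 65/11
a_3 = 1: 71/12
a_4 = 10: 775/131
a_5 = 1: 846/143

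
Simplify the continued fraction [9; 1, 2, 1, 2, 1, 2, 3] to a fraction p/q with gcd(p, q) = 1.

1343/138

Start with 3.
2 + 1/(3/1) = 2 + 1/3 = 7/3
1 + 1/(7/3) = 1 + 3/7 = 10/7
2 + 1/(10/7) = 2 + 7/10 = 27/10
1 + 1/(27/10) = 1 + 10/27 = 37/27
2 + 1/(37/27) = 2 + 27/37 = 101/37
1 + 1/(101/37) = 1 + 37/101 = 138/101
9 + 1/(138/101) = 9 + 101/138 = 1343/138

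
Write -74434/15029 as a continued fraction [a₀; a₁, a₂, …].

⌊-74434/15029⌋ = -5, remainder 711
⌊15029/711⌋ = 21, remainder 98
⌊711/98⌋ = 7, remainder 25
⌊98/25⌋ = 3, remainder 23
⌊25/23⌋ = 1, remainder 2
⌊23/2⌋ = 11, remainder 1
⌊2/1⌋ = 2, remainder 0

[-5; 21, 7, 3, 1, 11, 2]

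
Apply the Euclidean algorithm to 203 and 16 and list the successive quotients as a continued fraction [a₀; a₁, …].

Apply division with remainder until the remainder is 0:
203 = 12·16 + 11, so a_0 = 12
16 = 1·11 + 5, so a_1 = 1
11 = 2·5 + 1, so a_2 = 2
5 = 5·1 + 0, so a_3 = 5

[12; 1, 2, 5]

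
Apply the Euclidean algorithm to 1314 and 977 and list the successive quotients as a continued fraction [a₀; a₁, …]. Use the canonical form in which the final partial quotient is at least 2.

[1; 2, 1, 8, 1, 10, 3]

Apply division with remainder until the remainder is 0:
1314 ÷ 977 → quotient 1, remainder 337
977 ÷ 337 → quotient 2, remainder 303
337 ÷ 303 → quotient 1, remainder 34
303 ÷ 34 → quotient 8, remainder 31
34 ÷ 31 → quotient 1, remainder 3
31 ÷ 3 → quotient 10, remainder 1
3 ÷ 1 → quotient 3, remainder 0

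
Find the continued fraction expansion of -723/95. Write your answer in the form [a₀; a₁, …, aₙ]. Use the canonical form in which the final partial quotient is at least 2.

[-8; 2, 1, 1, 3, 5]

-723 ÷ 95 → quotient -8, remainder 37
95 ÷ 37 → quotient 2, remainder 21
37 ÷ 21 → quotient 1, remainder 16
21 ÷ 16 → quotient 1, remainder 5
16 ÷ 5 → quotient 3, remainder 1
5 ÷ 1 → quotient 5, remainder 0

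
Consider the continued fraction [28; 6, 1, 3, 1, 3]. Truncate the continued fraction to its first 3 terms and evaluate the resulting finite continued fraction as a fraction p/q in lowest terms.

197/7

Collapse the nested fraction from the inside out:
Start with 1.
6 + 1/(1/1) = 6 + 1/1 = 7/1
28 + 1/(7/1) = 28 + 1/7 = 197/7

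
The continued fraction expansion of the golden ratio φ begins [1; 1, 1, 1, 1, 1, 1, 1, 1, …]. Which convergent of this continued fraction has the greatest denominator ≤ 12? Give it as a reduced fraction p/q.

13/8

List convergents until the denominator exceeds the bound:
a_0 = 1: 1/1  (≤ bound)
a_1 = 1: 2/1  (≤ bound)
a_2 = 1: 3/2  (≤ bound)
a_3 = 1: 5/3  (≤ bound)
a_4 = 1: 8/5  (≤ bound)
a_5 = 1: 13/8  (≤ bound)
a_6 = 1: 21/13  (> 12, stop)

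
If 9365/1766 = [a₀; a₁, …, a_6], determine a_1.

3

Apply division with remainder until the remainder is 0:
⌊9365/1766⌋ = 5, remainder 535
⌊1766/535⌋ = 3, remainder 161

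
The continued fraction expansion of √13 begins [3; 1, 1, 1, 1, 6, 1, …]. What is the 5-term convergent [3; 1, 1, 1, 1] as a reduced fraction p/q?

Starting at the tail and folding back:
Start with 1.
1 + 1/(1/1) = 1 + 1/1 = 2/1
1 + 1/(2/1) = 1 + 1/2 = 3/2
1 + 1/(3/2) = 1 + 2/3 = 5/3
3 + 1/(5/3) = 3 + 3/5 = 18/5

18/5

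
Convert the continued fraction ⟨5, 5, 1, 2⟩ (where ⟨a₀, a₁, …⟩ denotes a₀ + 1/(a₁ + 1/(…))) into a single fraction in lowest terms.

Start with 2.
1 + 1/(2/1) = 1 + 1/2 = 3/2
5 + 1/(3/2) = 5 + 2/3 = 17/3
5 + 1/(17/3) = 5 + 3/17 = 88/17

88/17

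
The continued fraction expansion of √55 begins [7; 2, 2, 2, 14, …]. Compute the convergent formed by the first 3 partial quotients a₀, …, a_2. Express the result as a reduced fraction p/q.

37/5

Start with 2.
2 + 1/(2/1) = 2 + 1/2 = 5/2
7 + 1/(5/2) = 7 + 2/5 = 37/5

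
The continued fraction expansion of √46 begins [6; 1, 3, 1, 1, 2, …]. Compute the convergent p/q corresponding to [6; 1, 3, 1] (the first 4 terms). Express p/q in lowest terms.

a_0 = 6: 6/1
a_1 = 1: 7/1
a_2 = 3: 27/4
a_3 = 1: 34/5

34/5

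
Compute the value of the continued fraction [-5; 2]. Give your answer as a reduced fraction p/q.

a_0 = -5: -5/1
a_1 = 2: -9/2

-9/2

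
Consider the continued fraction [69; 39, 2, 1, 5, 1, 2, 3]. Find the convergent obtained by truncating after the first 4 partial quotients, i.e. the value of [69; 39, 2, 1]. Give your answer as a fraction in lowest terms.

Start with 1.
2 + 1/(1/1) = 2 + 1/1 = 3/1
39 + 1/(3/1) = 39 + 1/3 = 118/3
69 + 1/(118/3) = 69 + 3/118 = 8145/118

8145/118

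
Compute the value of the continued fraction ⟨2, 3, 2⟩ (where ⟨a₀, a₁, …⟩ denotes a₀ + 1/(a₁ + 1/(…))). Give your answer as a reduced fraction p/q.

16/7

a_0 = 2: 2/1
a_1 = 3: 7/3
a_2 = 2: 16/7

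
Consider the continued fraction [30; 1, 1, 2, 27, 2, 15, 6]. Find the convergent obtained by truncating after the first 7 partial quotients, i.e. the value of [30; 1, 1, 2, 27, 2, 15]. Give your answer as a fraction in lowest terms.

132247/4322

Start with 15.
2 + 1/(15/1) = 2 + 1/15 = 31/15
27 + 1/(31/15) = 27 + 15/31 = 852/31
2 + 1/(852/31) = 2 + 31/852 = 1735/852
1 + 1/(1735/852) = 1 + 852/1735 = 2587/1735
1 + 1/(2587/1735) = 1 + 1735/2587 = 4322/2587
30 + 1/(4322/2587) = 30 + 2587/4322 = 132247/4322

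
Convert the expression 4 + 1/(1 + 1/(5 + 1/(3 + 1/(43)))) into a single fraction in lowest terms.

a_0 = 4: 4/1
a_1 = 1: 5/1
a_2 = 5: 29/6
a_3 = 3: 92/19
a_4 = 43: 3985/823

3985/823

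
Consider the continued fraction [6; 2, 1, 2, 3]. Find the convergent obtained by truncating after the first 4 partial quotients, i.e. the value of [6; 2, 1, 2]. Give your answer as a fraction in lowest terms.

51/8

Start with 2.
1 + 1/(2/1) = 1 + 1/2 = 3/2
2 + 1/(3/2) = 2 + 2/3 = 8/3
6 + 1/(8/3) = 6 + 3/8 = 51/8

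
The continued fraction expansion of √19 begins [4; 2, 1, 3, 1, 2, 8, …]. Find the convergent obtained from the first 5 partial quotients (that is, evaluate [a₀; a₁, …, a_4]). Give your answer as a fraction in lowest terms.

61/14

Start with 1.
3 + 1/(1/1) = 3 + 1/1 = 4/1
1 + 1/(4/1) = 1 + 1/4 = 5/4
2 + 1/(5/4) = 2 + 4/5 = 14/5
4 + 1/(14/5) = 4 + 5/14 = 61/14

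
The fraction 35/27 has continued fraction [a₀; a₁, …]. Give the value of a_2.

⌊35/27⌋ = 1, remainder 8
⌊27/8⌋ = 3, remainder 3
⌊8/3⌋ = 2, remainder 2

2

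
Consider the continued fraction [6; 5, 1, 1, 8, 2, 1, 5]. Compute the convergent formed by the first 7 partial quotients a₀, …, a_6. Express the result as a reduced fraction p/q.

a_0 = 6: 6/1
a_1 = 5: 31/5
a_2 = 1: 37/6
a_3 = 1: 68/11
a_4 = 8: 581/94
a_5 = 2: 1230/199
a_6 = 1: 1811/293

1811/293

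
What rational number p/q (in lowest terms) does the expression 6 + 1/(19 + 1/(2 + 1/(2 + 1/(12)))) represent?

a_0 = 6: 6/1
a_1 = 19: 115/19
a_2 = 2: 236/39
a_3 = 2: 587/97
a_4 = 12: 7280/1203

7280/1203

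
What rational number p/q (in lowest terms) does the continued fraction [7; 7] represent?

Start with 7.
7 + 1/(7/1) = 7 + 1/7 = 50/7

50/7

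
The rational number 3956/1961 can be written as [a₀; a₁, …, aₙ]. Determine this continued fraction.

[2; 57, 1, 2, 11]

3956 = 2·1961 + 34, so a_0 = 2
1961 = 57·34 + 23, so a_1 = 57
34 = 1·23 + 11, so a_2 = 1
23 = 2·11 + 1, so a_3 = 2
11 = 11·1 + 0, so a_4 = 11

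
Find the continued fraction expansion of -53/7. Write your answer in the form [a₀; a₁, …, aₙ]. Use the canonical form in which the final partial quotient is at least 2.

-53 ÷ 7 → quotient -8, remainder 3
7 ÷ 3 → quotient 2, remainder 1
3 ÷ 1 → quotient 3, remainder 0

[-8; 2, 3]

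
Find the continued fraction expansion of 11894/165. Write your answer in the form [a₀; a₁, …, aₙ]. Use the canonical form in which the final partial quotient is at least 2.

[72; 11, 1, 3, 1, 2]

Repeatedly divide and take the remainder:
⌊11894/165⌋ = 72, remainder 14
⌊165/14⌋ = 11, remainder 11
⌊14/11⌋ = 1, remainder 3
⌊11/3⌋ = 3, remainder 2
⌊3/2⌋ = 1, remainder 1
⌊2/1⌋ = 2, remainder 0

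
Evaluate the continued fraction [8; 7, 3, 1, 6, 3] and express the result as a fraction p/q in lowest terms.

Starting at the tail and folding back:
Start with 3.
6 + 1/(3/1) = 6 + 1/3 = 19/3
1 + 1/(19/3) = 1 + 3/19 = 22/19
3 + 1/(22/19) = 3 + 19/22 = 85/22
7 + 1/(85/22) = 7 + 22/85 = 617/85
8 + 1/(617/85) = 8 + 85/617 = 5021/617

5021/617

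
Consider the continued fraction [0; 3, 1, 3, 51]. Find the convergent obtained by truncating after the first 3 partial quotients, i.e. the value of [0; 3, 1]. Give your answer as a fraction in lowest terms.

Use the convergent recurrence hₖ = aₖ·hₖ₋₁ + hₖ₋₂ (and likewise for the denominators kₖ):
a_0 = 0: 0/1
a_1 = 3: 1/3
a_2 = 1: 1/4

1/4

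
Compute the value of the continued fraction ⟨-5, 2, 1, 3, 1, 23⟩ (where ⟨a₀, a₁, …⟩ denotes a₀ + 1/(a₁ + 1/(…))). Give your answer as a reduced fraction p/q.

-1546/333

a_0 = -5: -5/1
a_1 = 2: -9/2
a_2 = 1: -14/3
a_3 = 3: -51/11
a_4 = 1: -65/14
a_5 = 23: -1546/333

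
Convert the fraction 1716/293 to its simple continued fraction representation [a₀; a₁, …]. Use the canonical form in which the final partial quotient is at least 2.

[5; 1, 5, 1, 41]

1716 ÷ 293 → quotient 5, remainder 251
293 ÷ 251 → quotient 1, remainder 42
251 ÷ 42 → quotient 5, remainder 41
42 ÷ 41 → quotient 1, remainder 1
41 ÷ 1 → quotient 41, remainder 0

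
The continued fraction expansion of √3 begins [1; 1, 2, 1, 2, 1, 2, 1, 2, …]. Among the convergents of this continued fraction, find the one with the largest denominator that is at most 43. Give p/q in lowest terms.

71/41

List convergents until the denominator exceeds the bound:
a_0 = 1: 1/1  (≤ bound)
a_1 = 1: 2/1  (≤ bound)
a_2 = 2: 5/3  (≤ bound)
a_3 = 1: 7/4  (≤ bound)
a_4 = 2: 19/11  (≤ bound)
a_5 = 1: 26/15  (≤ bound)
a_6 = 2: 71/41  (≤ bound)
a_7 = 1: 97/56  (> 43, stop)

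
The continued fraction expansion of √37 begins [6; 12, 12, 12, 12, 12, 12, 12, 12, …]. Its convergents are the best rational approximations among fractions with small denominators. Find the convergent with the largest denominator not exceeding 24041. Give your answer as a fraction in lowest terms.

128766/21169

List convergents until the denominator exceeds the bound:
a_0 = 6: 6/1  (≤ bound)
a_1 = 12: 73/12  (≤ bound)
a_2 = 12: 882/145  (≤ bound)
a_3 = 12: 10657/1752  (≤ bound)
a_4 = 12: 128766/21169  (≤ bound)
a_5 = 12: 1555849/255780  (> 24041, stop)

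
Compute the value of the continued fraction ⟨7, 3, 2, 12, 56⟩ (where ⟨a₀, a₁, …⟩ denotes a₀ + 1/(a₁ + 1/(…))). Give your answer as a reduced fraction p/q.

Start with 56.
12 + 1/(56/1) = 12 + 1/56 = 673/56
2 + 1/(673/56) = 2 + 56/673 = 1402/673
3 + 1/(1402/673) = 3 + 673/1402 = 4879/1402
7 + 1/(4879/1402) = 7 + 1402/4879 = 35555/4879

35555/4879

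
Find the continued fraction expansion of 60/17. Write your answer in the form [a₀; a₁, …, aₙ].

Repeatedly divide and take the remainder:
⌊60/17⌋ = 3, remainder 9
⌊17/9⌋ = 1, remainder 8
⌊9/8⌋ = 1, remainder 1
⌊8/1⌋ = 8, remainder 0

[3; 1, 1, 8]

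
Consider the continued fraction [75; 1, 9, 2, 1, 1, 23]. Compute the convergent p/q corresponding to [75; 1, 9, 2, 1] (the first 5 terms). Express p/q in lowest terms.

Start with 1.
2 + 1/(1/1) = 2 + 1/1 = 3/1
9 + 1/(3/1) = 9 + 1/3 = 28/3
1 + 1/(28/3) = 1 + 3/28 = 31/28
75 + 1/(31/28) = 75 + 28/31 = 2353/31

2353/31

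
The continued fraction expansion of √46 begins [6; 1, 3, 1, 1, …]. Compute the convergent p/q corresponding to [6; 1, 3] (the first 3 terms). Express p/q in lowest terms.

27/4

Start with 3.
1 + 1/(3/1) = 1 + 1/3 = 4/3
6 + 1/(4/3) = 6 + 3/4 = 27/4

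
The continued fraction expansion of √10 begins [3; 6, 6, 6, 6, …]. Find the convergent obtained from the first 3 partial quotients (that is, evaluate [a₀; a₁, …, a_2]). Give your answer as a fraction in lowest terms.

117/37

Start with 6.
6 + 1/(6/1) = 6 + 1/6 = 37/6
3 + 1/(37/6) = 3 + 6/37 = 117/37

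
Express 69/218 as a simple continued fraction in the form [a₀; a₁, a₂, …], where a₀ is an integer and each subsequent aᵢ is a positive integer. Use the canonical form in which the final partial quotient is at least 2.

[0; 3, 6, 3, 1, 2]

69 = 0·218 + 69, so a_0 = 0
218 = 3·69 + 11, so a_1 = 3
69 = 6·11 + 3, so a_2 = 6
11 = 3·3 + 2, so a_3 = 3
3 = 1·2 + 1, so a_4 = 1
2 = 2·1 + 0, so a_5 = 2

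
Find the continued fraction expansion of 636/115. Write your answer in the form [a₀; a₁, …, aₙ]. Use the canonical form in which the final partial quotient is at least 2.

[5; 1, 1, 7, 1, 2, 2]

636 = 5·115 + 61, so a_0 = 5
115 = 1·61 + 54, so a_1 = 1
61 = 1·54 + 7, so a_2 = 1
54 = 7·7 + 5, so a_3 = 7
7 = 1·5 + 2, so a_4 = 1
5 = 2·2 + 1, so a_5 = 2
2 = 2·1 + 0, so a_6 = 2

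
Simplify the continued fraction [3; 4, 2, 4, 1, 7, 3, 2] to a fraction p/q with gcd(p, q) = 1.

8961/2779

a_0 = 3: 3/1
a_1 = 4: 13/4
a_2 = 2: 29/9
a_3 = 4: 129/40
a_4 = 1: 158/49
a_5 = 7: 1235/383
a_6 = 3: 3863/1198
a_7 = 2: 8961/2779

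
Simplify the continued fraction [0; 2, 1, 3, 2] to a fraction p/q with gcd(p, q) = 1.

9/25

Start with 2.
3 + 1/(2/1) = 3 + 1/2 = 7/2
1 + 1/(7/2) = 1 + 2/7 = 9/7
2 + 1/(9/7) = 2 + 7/9 = 25/9
0 + 1/(25/9) = 0 + 9/25 = 9/25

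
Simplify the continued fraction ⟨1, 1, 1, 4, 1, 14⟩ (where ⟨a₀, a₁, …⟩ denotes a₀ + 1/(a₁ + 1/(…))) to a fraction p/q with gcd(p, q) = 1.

252/163

Start with 14.
1 + 1/(14/1) = 1 + 1/14 = 15/14
4 + 1/(15/14) = 4 + 14/15 = 74/15
1 + 1/(74/15) = 1 + 15/74 = 89/74
1 + 1/(89/74) = 1 + 74/89 = 163/89
1 + 1/(163/89) = 1 + 89/163 = 252/163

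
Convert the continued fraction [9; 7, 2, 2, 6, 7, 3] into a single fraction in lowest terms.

a_0 = 9: 9/1
a_1 = 7: 64/7
a_2 = 2: 137/15
a_3 = 2: 338/37
a_4 = 6: 2165/237
a_5 = 7: 15493/1696
a_6 = 3: 48644/5325

48644/5325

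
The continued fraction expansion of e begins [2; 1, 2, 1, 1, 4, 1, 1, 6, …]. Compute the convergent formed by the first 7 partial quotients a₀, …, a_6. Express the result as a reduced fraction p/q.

Collapse the nested fraction from the inside out:
Start with 1.
4 + 1/(1/1) = 4 + 1/1 = 5/1
1 + 1/(5/1) = 1 + 1/5 = 6/5
1 + 1/(6/5) = 1 + 5/6 = 11/6
2 + 1/(11/6) = 2 + 6/11 = 28/11
1 + 1/(28/11) = 1 + 11/28 = 39/28
2 + 1/(39/28) = 2 + 28/39 = 106/39

106/39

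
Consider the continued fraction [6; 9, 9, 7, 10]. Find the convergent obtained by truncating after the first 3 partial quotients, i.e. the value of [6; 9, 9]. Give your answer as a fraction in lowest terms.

501/82

Start with 9.
9 + 1/(9/1) = 9 + 1/9 = 82/9
6 + 1/(82/9) = 6 + 9/82 = 501/82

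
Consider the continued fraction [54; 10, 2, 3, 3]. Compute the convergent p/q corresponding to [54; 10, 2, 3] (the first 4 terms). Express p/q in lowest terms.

Starting at the tail and folding back:
Start with 3.
2 + 1/(3/1) = 2 + 1/3 = 7/3
10 + 1/(7/3) = 10 + 3/7 = 73/7
54 + 1/(73/7) = 54 + 7/73 = 3949/73

3949/73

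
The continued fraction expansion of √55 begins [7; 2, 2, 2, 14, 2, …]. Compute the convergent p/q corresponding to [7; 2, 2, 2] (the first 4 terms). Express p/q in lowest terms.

Use the convergent recurrence hₖ = aₖ·hₖ₋₁ + hₖ₋₂ (and likewise for the denominators kₖ):
a_0 = 7: 7/1
a_1 = 2: 15/2
a_2 = 2: 37/5
a_3 = 2: 89/12

89/12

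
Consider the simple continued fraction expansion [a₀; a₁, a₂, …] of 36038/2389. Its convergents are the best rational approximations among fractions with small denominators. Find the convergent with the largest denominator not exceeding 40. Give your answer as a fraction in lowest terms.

181/12

List convergents until the denominator exceeds the bound:
a_0 = 15: 15/1  (≤ bound)
a_1 = 11: 166/11  (≤ bound)
a_2 = 1: 181/12  (≤ bound)
a_3 = 3: 709/47  (> 40, stop)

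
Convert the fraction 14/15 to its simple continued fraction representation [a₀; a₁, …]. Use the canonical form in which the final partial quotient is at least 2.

[0; 1, 14]

14 = 0·15 + 14, so a_0 = 0
15 = 1·14 + 1, so a_1 = 1
14 = 14·1 + 0, so a_2 = 14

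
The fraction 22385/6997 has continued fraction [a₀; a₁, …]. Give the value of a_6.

2

22385 = 3·6997 + 1394, so a_0 = 3
6997 = 5·1394 + 27, so a_1 = 5
1394 = 51·27 + 17, so a_2 = 51
27 = 1·17 + 10, so a_3 = 1
17 = 1·10 + 7, so a_4 = 1
10 = 1·7 + 3, so a_5 = 1
7 = 2·3 + 1, so a_6 = 2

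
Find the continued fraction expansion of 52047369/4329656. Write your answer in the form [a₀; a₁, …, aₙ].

Apply division with remainder until the remainder is 0:
52047369 ÷ 4329656 → quotient 12, remainder 91497
4329656 ÷ 91497 → quotient 47, remainder 29297
91497 ÷ 29297 → quotient 3, remainder 3606
29297 ÷ 3606 → quotient 8, remainder 449
3606 ÷ 449 → quotient 8, remainder 14
449 ÷ 14 → quotient 32, remainder 1
14 ÷ 1 → quotient 14, remainder 0

[12; 47, 3, 8, 8, 32, 14]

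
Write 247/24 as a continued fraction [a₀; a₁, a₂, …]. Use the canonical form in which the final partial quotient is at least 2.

[10; 3, 2, 3]

Run the Euclidean algorithm, recording each quotient:
247 ÷ 24 → quotient 10, remainder 7
24 ÷ 7 → quotient 3, remainder 3
7 ÷ 3 → quotient 2, remainder 1
3 ÷ 1 → quotient 3, remainder 0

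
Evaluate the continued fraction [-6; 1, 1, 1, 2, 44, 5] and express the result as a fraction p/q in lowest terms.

-9583/1783

a_0 = -6: -6/1
a_1 = 1: -5/1
a_2 = 1: -11/2
a_3 = 1: -16/3
a_4 = 2: -43/8
a_5 = 44: -1908/355
a_6 = 5: -9583/1783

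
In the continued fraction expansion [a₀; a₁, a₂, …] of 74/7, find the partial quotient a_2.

1

Repeatedly divide and take the remainder:
74 ÷ 7 → quotient 10, remainder 4
7 ÷ 4 → quotient 1, remainder 3
4 ÷ 3 → quotient 1, remainder 1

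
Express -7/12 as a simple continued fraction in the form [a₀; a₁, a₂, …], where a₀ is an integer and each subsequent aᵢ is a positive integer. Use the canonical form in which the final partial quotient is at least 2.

-7 = -1·12 + 5, so a_0 = -1
12 = 2·5 + 2, so a_1 = 2
5 = 2·2 + 1, so a_2 = 2
2 = 2·1 + 0, so a_3 = 2

[-1; 2, 2, 2]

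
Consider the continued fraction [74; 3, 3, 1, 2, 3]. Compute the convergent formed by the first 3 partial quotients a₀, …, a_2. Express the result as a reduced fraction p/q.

Compute successive convergents:
a_0 = 74: 74/1
a_1 = 3: 223/3
a_2 = 3: 743/10

743/10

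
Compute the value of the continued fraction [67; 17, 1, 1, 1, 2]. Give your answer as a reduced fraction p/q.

Collapse the nested fraction from the inside out:
Start with 2.
1 + 1/(2/1) = 1 + 1/2 = 3/2
1 + 1/(3/2) = 1 + 2/3 = 5/3
1 + 1/(5/3) = 1 + 3/5 = 8/5
17 + 1/(8/5) = 17 + 5/8 = 141/8
67 + 1/(141/8) = 67 + 8/141 = 9455/141

9455/141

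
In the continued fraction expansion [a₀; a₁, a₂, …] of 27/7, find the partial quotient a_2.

Apply division with remainder until the remainder is 0:
27 = 3·7 + 6, so a_0 = 3
7 = 1·6 + 1, so a_1 = 1
6 = 6·1 + 0, so a_2 = 6

6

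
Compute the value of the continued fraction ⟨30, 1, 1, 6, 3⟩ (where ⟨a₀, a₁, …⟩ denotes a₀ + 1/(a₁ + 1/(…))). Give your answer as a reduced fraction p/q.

Starting at the tail and folding back:
Start with 3.
6 + 1/(3/1) = 6 + 1/3 = 19/3
1 + 1/(19/3) = 1 + 3/19 = 22/19
1 + 1/(22/19) = 1 + 19/22 = 41/22
30 + 1/(41/22) = 30 + 22/41 = 1252/41

1252/41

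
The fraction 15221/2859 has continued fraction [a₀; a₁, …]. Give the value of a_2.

11

15221 ÷ 2859 → quotient 5, remainder 926
2859 ÷ 926 → quotient 3, remainder 81
926 ÷ 81 → quotient 11, remainder 35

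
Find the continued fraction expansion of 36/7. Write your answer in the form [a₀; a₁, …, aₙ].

Repeatedly divide and take the remainder:
36 ÷ 7 → quotient 5, remainder 1
7 ÷ 1 → quotient 7, remainder 0

[5; 7]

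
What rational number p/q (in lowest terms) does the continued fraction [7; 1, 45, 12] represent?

Compute successive convergents:
a_0 = 7: 7/1
a_1 = 1: 8/1
a_2 = 45: 367/46
a_3 = 12: 4412/553

4412/553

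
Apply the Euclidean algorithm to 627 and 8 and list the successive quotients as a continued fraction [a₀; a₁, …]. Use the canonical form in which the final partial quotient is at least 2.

[78; 2, 1, 2]

Repeatedly divide and take the remainder:
627 = 78·8 + 3, so a_0 = 78
8 = 2·3 + 2, so a_1 = 2
3 = 1·2 + 1, so a_2 = 1
2 = 2·1 + 0, so a_3 = 2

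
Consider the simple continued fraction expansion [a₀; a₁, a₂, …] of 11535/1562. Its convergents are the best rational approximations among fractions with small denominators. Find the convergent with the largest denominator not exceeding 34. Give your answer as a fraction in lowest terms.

a_0 = 7: 7/1  (≤ bound)
a_1 = 2: 15/2  (≤ bound)
a_2 = 1: 22/3  (≤ bound)
a_3 = 1: 37/5  (≤ bound)
a_4 = 2: 96/13  (≤ bound)
a_5 = 39: 3781/512  (> 34, stop)

96/13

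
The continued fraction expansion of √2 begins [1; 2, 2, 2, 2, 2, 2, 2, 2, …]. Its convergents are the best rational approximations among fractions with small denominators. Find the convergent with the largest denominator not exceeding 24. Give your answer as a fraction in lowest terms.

17/12

a_0 = 1: 1/1  (≤ bound)
a_1 = 2: 3/2  (≤ bound)
a_2 = 2: 7/5  (≤ bound)
a_3 = 2: 17/12  (≤ bound)
a_4 = 2: 41/29  (> 24, stop)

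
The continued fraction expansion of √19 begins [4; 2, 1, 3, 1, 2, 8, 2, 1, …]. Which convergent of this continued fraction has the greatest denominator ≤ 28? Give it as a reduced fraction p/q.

List convergents until the denominator exceeds the bound:
a_0 = 4: 4/1  (≤ bound)
a_1 = 2: 9/2  (≤ bound)
a_2 = 1: 13/3  (≤ bound)
a_3 = 3: 48/11  (≤ bound)
a_4 = 1: 61/14  (≤ bound)
a_5 = 2: 170/39  (> 28, stop)

61/14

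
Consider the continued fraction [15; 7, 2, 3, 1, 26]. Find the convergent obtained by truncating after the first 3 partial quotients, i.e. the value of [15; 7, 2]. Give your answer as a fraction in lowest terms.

227/15

Start with 2.
7 + 1/(2/1) = 7 + 1/2 = 15/2
15 + 1/(15/2) = 15 + 2/15 = 227/15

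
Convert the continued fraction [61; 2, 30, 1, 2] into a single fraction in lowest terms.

11499/187

Starting at the tail and folding back:
Start with 2.
1 + 1/(2/1) = 1 + 1/2 = 3/2
30 + 1/(3/2) = 30 + 2/3 = 92/3
2 + 1/(92/3) = 2 + 3/92 = 187/92
61 + 1/(187/92) = 61 + 92/187 = 11499/187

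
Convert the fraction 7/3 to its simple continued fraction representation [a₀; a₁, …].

Repeatedly divide and take the remainder:
7 ÷ 3 → quotient 2, remainder 1
3 ÷ 1 → quotient 3, remainder 0

[2; 3]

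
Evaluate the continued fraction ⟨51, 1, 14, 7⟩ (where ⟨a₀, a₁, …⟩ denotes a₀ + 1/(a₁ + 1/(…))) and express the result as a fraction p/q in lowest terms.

5505/106

Start with 7.
14 + 1/(7/1) = 14 + 1/7 = 99/7
1 + 1/(99/7) = 1 + 7/99 = 106/99
51 + 1/(106/99) = 51 + 99/106 = 5505/106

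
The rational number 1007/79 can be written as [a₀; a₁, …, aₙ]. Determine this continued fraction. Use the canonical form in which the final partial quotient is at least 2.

[12; 1, 2, 1, 19]

⌊1007/79⌋ = 12, remainder 59
⌊79/59⌋ = 1, remainder 20
⌊59/20⌋ = 2, remainder 19
⌊20/19⌋ = 1, remainder 1
⌊19/1⌋ = 19, remainder 0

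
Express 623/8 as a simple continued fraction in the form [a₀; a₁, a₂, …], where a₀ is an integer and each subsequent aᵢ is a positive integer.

[77; 1, 7]

623 = 77·8 + 7, so a_0 = 77
8 = 1·7 + 1, so a_1 = 1
7 = 7·1 + 0, so a_2 = 7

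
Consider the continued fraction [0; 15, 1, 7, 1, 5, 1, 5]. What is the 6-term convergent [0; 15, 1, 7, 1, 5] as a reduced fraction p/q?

a_0 = 0: 0/1
a_1 = 15: 1/15
a_2 = 1: 1/16
a_3 = 7: 8/127
a_4 = 1: 9/143
a_5 = 5: 53/842

53/842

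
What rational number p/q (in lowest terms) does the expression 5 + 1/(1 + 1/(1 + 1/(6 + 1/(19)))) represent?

Start with 19.
6 + 1/(19/1) = 6 + 1/19 = 115/19
1 + 1/(115/19) = 1 + 19/115 = 134/115
1 + 1/(134/115) = 1 + 115/134 = 249/134
5 + 1/(249/134) = 5 + 134/249 = 1379/249

1379/249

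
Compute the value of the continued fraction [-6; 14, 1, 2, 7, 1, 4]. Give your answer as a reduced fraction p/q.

-10624/1791

a_0 = -6: -6/1
a_1 = 14: -83/14
a_2 = 1: -89/15
a_3 = 2: -261/44
a_4 = 7: -1916/323
a_5 = 1: -2177/367
a_6 = 4: -10624/1791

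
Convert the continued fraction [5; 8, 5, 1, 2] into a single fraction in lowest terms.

712/139

Work from the innermost term outward:
Start with 2.
1 + 1/(2/1) = 1 + 1/2 = 3/2
5 + 1/(3/2) = 5 + 2/3 = 17/3
8 + 1/(17/3) = 8 + 3/17 = 139/17
5 + 1/(139/17) = 5 + 17/139 = 712/139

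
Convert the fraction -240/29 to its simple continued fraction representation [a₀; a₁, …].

[-9; 1, 2, 1, 1, 1, 2]

-240 ÷ 29 → quotient -9, remainder 21
29 ÷ 21 → quotient 1, remainder 8
21 ÷ 8 → quotient 2, remainder 5
8 ÷ 5 → quotient 1, remainder 3
5 ÷ 3 → quotient 1, remainder 2
3 ÷ 2 → quotient 1, remainder 1
2 ÷ 1 → quotient 2, remainder 0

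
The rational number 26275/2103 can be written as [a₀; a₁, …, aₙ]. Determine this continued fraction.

[12; 2, 41, 1, 1, 3, 1, 2]

26275 = 12·2103 + 1039, so a_0 = 12
2103 = 2·1039 + 25, so a_1 = 2
1039 = 41·25 + 14, so a_2 = 41
25 = 1·14 + 11, so a_3 = 1
14 = 1·11 + 3, so a_4 = 1
11 = 3·3 + 2, so a_5 = 3
3 = 1·2 + 1, so a_6 = 1
2 = 2·1 + 0, so a_7 = 2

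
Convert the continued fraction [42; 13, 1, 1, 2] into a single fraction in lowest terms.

a_0 = 42: 42/1
a_1 = 13: 547/13
a_2 = 1: 589/14
a_3 = 1: 1136/27
a_4 = 2: 2861/68

2861/68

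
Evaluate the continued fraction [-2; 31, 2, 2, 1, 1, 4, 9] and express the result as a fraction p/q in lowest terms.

Use the convergent recurrence hₖ = aₖ·hₖ₋₁ + hₖ₋₂ (and likewise for the denominators kₖ):
a_0 = -2: -2/1
a_1 = 31: -61/31
a_2 = 2: -124/63
a_3 = 2: -309/157
a_4 = 1: -433/220
a_5 = 1: -742/377
a_6 = 4: -3401/1728
a_7 = 9: -31351/15929

-31351/15929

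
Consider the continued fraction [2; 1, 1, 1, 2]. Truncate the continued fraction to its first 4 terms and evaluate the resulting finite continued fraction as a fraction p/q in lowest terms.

Compute successive convergents:
a_0 = 2: 2/1
a_1 = 1: 3/1
a_2 = 1: 5/2
a_3 = 1: 8/3

8/3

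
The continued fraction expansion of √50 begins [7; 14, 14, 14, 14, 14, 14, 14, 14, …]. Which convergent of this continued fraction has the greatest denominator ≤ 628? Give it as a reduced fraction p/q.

List convergents until the denominator exceeds the bound:
a_0 = 7: 7/1  (≤ bound)
a_1 = 14: 99/14  (≤ bound)
a_2 = 14: 1393/197  (≤ bound)
a_3 = 14: 19601/2772  (> 628, stop)

1393/197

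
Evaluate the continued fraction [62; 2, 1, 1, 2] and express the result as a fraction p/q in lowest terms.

811/13

a_0 = 62: 62/1
a_1 = 2: 125/2
a_2 = 1: 187/3
a_3 = 1: 312/5
a_4 = 2: 811/13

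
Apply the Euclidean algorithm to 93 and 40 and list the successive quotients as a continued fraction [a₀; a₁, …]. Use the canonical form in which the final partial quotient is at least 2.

[2; 3, 13]

Repeatedly divide and take the remainder:
93 ÷ 40 → quotient 2, remainder 13
40 ÷ 13 → quotient 3, remainder 1
13 ÷ 1 → quotient 13, remainder 0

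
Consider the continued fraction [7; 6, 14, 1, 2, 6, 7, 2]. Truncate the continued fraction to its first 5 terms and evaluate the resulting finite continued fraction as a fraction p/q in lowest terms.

1913/267

Start with 2.
1 + 1/(2/1) = 1 + 1/2 = 3/2
14 + 1/(3/2) = 14 + 2/3 = 44/3
6 + 1/(44/3) = 6 + 3/44 = 267/44
7 + 1/(267/44) = 7 + 44/267 = 1913/267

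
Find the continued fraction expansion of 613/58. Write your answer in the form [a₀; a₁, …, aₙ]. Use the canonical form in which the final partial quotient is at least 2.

[10; 1, 1, 3, 8]

Apply division with remainder until the remainder is 0:
613 ÷ 58 → quotient 10, remainder 33
58 ÷ 33 → quotient 1, remainder 25
33 ÷ 25 → quotient 1, remainder 8
25 ÷ 8 → quotient 3, remainder 1
8 ÷ 1 → quotient 8, remainder 0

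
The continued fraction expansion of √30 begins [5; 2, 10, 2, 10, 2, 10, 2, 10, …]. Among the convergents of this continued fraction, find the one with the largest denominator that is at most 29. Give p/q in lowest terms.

a_0 = 5: 5/1  (≤ bound)
a_1 = 2: 11/2  (≤ bound)
a_2 = 10: 115/21  (≤ bound)
a_3 = 2: 241/44  (> 29, stop)

115/21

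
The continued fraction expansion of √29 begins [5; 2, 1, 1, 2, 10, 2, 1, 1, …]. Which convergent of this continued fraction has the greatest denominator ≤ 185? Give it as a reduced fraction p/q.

List convergents until the denominator exceeds the bound:
a_0 = 5: 5/1  (≤ bound)
a_1 = 2: 11/2  (≤ bound)
a_2 = 1: 16/3  (≤ bound)
a_3 = 1: 27/5  (≤ bound)
a_4 = 2: 70/13  (≤ bound)
a_5 = 10: 727/135  (≤ bound)
a_6 = 2: 1524/283  (> 185, stop)

727/135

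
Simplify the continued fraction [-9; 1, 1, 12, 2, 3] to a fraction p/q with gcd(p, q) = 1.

Compute successive convergents:
a_0 = -9: -9/1
a_1 = 1: -8/1
a_2 = 1: -17/2
a_3 = 12: -212/25
a_4 = 2: -441/52
a_5 = 3: -1535/181

-1535/181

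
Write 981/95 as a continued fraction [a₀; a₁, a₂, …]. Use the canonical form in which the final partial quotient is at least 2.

Repeatedly divide and take the remainder:
981 ÷ 95 → quotient 10, remainder 31
95 ÷ 31 → quotient 3, remainder 2
31 ÷ 2 → quotient 15, remainder 1
2 ÷ 1 → quotient 2, remainder 0

[10; 3, 15, 2]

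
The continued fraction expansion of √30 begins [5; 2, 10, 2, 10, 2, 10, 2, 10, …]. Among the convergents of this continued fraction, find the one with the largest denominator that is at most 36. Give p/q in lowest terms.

a_0 = 5: 5/1  (≤ bound)
a_1 = 2: 11/2  (≤ bound)
a_2 = 10: 115/21  (≤ bound)
a_3 = 2: 241/44  (> 36, stop)

115/21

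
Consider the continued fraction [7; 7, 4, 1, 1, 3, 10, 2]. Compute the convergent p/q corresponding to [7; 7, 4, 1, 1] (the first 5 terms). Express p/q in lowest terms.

464/65

a_0 = 7: 7/1
a_1 = 7: 50/7
a_2 = 4: 207/29
a_3 = 1: 257/36
a_4 = 1: 464/65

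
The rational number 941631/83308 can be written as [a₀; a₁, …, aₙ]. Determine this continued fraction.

Run the Euclidean algorithm, recording each quotient:
⌊941631/83308⌋ = 11, remainder 25243
⌊83308/25243⌋ = 3, remainder 7579
⌊25243/7579⌋ = 3, remainder 2506
⌊7579/2506⌋ = 3, remainder 61
⌊2506/61⌋ = 41, remainder 5
⌊61/5⌋ = 12, remainder 1
⌊5/1⌋ = 5, remainder 0

[11; 3, 3, 3, 41, 12, 5]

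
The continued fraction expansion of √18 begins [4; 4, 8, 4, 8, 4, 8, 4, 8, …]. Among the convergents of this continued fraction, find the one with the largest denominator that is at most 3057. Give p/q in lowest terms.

4756/1121

List convergents until the denominator exceeds the bound:
a_0 = 4: 4/1  (≤ bound)
a_1 = 4: 17/4  (≤ bound)
a_2 = 8: 140/33  (≤ bound)
a_3 = 4: 577/136  (≤ bound)
a_4 = 8: 4756/1121  (≤ bound)
a_5 = 4: 19601/4620  (> 3057, stop)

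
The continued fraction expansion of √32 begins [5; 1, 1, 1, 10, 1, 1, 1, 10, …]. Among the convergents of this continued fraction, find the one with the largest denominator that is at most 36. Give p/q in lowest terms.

a_0 = 5: 5/1  (≤ bound)
a_1 = 1: 6/1  (≤ bound)
a_2 = 1: 11/2  (≤ bound)
a_3 = 1: 17/3  (≤ bound)
a_4 = 10: 181/32  (≤ bound)
a_5 = 1: 198/35  (≤ bound)
a_6 = 1: 379/67  (> 36, stop)

198/35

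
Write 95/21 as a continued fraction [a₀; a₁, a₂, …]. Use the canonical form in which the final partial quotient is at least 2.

[4; 1, 1, 10]

⌊95/21⌋ = 4, remainder 11
⌊21/11⌋ = 1, remainder 10
⌊11/10⌋ = 1, remainder 1
⌊10/1⌋ = 10, remainder 0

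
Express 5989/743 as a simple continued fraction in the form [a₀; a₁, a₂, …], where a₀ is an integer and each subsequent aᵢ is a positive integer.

[8; 16, 1, 1, 22]

5989 = 8·743 + 45, so a_0 = 8
743 = 16·45 + 23, so a_1 = 16
45 = 1·23 + 22, so a_2 = 1
23 = 1·22 + 1, so a_3 = 1
22 = 22·1 + 0, so a_4 = 22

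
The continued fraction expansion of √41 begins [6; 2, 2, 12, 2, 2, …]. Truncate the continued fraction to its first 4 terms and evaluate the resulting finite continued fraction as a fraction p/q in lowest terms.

Start with 12.
2 + 1/(12/1) = 2 + 1/12 = 25/12
2 + 1/(25/12) = 2 + 12/25 = 62/25
6 + 1/(62/25) = 6 + 25/62 = 397/62

397/62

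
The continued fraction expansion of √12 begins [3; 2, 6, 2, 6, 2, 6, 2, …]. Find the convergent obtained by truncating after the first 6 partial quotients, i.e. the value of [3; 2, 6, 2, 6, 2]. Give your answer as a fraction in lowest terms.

1351/390

Build up convergents one term at a time:
a_0 = 3: 3/1
a_1 = 2: 7/2
a_2 = 6: 45/13
a_3 = 2: 97/28
a_4 = 6: 627/181
a_5 = 2: 1351/390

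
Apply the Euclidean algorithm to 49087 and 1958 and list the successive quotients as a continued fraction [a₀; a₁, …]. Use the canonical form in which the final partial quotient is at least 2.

⌊49087/1958⌋ = 25, remainder 137
⌊1958/137⌋ = 14, remainder 40
⌊137/40⌋ = 3, remainder 17
⌊40/17⌋ = 2, remainder 6
⌊17/6⌋ = 2, remainder 5
⌊6/5⌋ = 1, remainder 1
⌊5/1⌋ = 5, remainder 0

[25; 14, 3, 2, 2, 1, 5]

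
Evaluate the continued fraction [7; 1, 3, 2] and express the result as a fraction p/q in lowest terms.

Use the convergent recurrence hₖ = aₖ·hₖ₋₁ + hₖ₋₂ (and likewise for the denominators kₖ):
a_0 = 7: 7/1
a_1 = 1: 8/1
a_2 = 3: 31/4
a_3 = 2: 70/9

70/9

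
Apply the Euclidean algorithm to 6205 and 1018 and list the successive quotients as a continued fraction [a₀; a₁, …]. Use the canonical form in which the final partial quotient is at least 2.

Apply division with remainder until the remainder is 0:
6205 = 6·1018 + 97, so a_0 = 6
1018 = 10·97 + 48, so a_1 = 10
97 = 2·48 + 1, so a_2 = 2
48 = 48·1 + 0, so a_3 = 48

[6; 10, 2, 48]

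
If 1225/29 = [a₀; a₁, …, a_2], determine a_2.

Apply division with remainder until the remainder is 0:
1225 = 42·29 + 7, so a_0 = 42
29 = 4·7 + 1, so a_1 = 4
7 = 7·1 + 0, so a_2 = 7

7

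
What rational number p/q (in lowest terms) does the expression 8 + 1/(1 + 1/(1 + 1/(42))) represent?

a_0 = 8: 8/1
a_1 = 1: 9/1
a_2 = 1: 17/2
a_3 = 42: 723/85

723/85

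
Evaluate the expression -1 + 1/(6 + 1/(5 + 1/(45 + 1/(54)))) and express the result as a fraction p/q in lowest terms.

a_0 = -1: -1/1
a_1 = 6: -5/6
a_2 = 5: -26/31
a_3 = 45: -1175/1401
a_4 = 54: -63476/75685

-63476/75685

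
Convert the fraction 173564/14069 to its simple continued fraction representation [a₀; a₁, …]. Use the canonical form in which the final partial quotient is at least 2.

173564 ÷ 14069 → quotient 12, remainder 4736
14069 ÷ 4736 → quotient 2, remainder 4597
4736 ÷ 4597 → quotient 1, remainder 139
4597 ÷ 139 → quotient 33, remainder 10
139 ÷ 10 → quotient 13, remainder 9
10 ÷ 9 → quotient 1, remainder 1
9 ÷ 1 → quotient 9, remainder 0

[12; 2, 1, 33, 13, 1, 9]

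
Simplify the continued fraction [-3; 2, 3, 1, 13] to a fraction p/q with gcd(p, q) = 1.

a_0 = -3: -3/1
a_1 = 2: -5/2
a_2 = 3: -18/7
a_3 = 1: -23/9
a_4 = 13: -317/124

-317/124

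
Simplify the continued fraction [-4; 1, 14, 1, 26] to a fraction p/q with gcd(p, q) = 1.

-1320/431

a_0 = -4: -4/1
a_1 = 1: -3/1
a_2 = 14: -46/15
a_3 = 1: -49/16
a_4 = 26: -1320/431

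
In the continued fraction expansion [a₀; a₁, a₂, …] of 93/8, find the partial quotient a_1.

Run the Euclidean algorithm, recording each quotient:
93 ÷ 8 → quotient 11, remainder 5
8 ÷ 5 → quotient 1, remainder 3

1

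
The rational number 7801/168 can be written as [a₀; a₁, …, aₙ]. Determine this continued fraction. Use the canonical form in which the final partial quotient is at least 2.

[46; 2, 3, 3, 7]

Apply division with remainder until the remainder is 0:
7801 ÷ 168 → quotient 46, remainder 73
168 ÷ 73 → quotient 2, remainder 22
73 ÷ 22 → quotient 3, remainder 7
22 ÷ 7 → quotient 3, remainder 1
7 ÷ 1 → quotient 7, remainder 0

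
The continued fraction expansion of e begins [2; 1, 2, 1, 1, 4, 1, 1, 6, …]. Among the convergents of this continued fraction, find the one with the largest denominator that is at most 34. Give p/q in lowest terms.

87/32

List convergents until the denominator exceeds the bound:
a_0 = 2: 2/1  (≤ bound)
a_1 = 1: 3/1  (≤ bound)
a_2 = 2: 8/3  (≤ bound)
a_3 = 1: 11/4  (≤ bound)
a_4 = 1: 19/7  (≤ bound)
a_5 = 4: 87/32  (≤ bound)
a_6 = 1: 106/39  (> 34, stop)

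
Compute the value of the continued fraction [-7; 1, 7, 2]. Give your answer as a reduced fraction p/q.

-104/17

a_0 = -7: -7/1
a_1 = 1: -6/1
a_2 = 7: -49/8
a_3 = 2: -104/17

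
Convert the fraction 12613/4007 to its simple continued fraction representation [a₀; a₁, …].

Apply division with remainder until the remainder is 0:
12613 = 3·4007 + 592, so a_0 = 3
4007 = 6·592 + 455, so a_1 = 6
592 = 1·455 + 137, so a_2 = 1
455 = 3·137 + 44, so a_3 = 3
137 = 3·44 + 5, so a_4 = 3
44 = 8·5 + 4, so a_5 = 8
5 = 1·4 + 1, so a_6 = 1
4 = 4·1 + 0, so a_7 = 4

[3; 6, 1, 3, 3, 8, 1, 4]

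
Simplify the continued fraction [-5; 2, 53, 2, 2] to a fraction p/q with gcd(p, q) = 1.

-2428/539

Start with 2.
2 + 1/(2/1) = 2 + 1/2 = 5/2
53 + 1/(5/2) = 53 + 2/5 = 267/5
2 + 1/(267/5) = 2 + 5/267 = 539/267
-5 + 1/(539/267) = -5 + 267/539 = -2428/539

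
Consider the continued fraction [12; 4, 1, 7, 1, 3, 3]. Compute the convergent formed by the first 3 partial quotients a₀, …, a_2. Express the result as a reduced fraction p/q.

61/5

a_0 = 12: 12/1
a_1 = 4: 49/4
a_2 = 1: 61/5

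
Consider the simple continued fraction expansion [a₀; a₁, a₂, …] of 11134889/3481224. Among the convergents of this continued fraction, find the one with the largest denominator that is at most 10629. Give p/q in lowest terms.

List convergents until the denominator exceeds the bound:
a_0 = 3: 3/1  (≤ bound)
a_1 = 5: 16/5  (≤ bound)
a_2 = 27: 435/136  (≤ bound)
a_3 = 2: 886/277  (≤ bound)
a_4 = 59: 52709/16479  (> 10629, stop)

886/277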